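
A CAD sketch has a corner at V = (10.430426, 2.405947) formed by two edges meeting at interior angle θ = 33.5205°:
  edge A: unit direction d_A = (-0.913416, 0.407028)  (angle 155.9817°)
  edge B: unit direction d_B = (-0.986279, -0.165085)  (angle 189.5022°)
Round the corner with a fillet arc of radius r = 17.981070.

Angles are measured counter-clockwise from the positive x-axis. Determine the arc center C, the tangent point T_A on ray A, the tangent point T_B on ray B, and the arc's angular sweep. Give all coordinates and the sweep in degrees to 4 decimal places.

bisector direction at 172.7420° = (-0.991987,0.126338)
center distance |VC| = r/sin(θ/2) = 17.981070/sin(16.7602°) = 62.354689
C = V + |VC|·bis = (-51.4246,10.2837)
T_A = V + ((C−V)·d_A)·d_A = V + 59.7058·d_A = (-44.1058,26.7079)
T_B = V + ((C−V)·d_B)·d_B = V + 59.7058·d_B = (-48.4562,-7.4506)
sweep = 180° − θ = 146.4795°

center=(-51.4246,10.2837) T_A=(-44.1058,26.7079) T_B=(-48.4562,-7.4506) sweep=146.4795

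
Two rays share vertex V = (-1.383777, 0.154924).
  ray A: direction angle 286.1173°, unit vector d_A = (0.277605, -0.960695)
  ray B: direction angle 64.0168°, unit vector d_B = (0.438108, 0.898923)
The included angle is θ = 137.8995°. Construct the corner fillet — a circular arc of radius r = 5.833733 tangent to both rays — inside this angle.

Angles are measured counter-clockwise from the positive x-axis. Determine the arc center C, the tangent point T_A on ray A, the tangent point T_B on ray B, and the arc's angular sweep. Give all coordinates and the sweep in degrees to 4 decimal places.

center=(4.8440,-0.3826) T_A=(-0.7605,-2.0021) T_B=(-0.4001,2.1732) sweep=42.1005

bisector direction at 355.0671° = (0.996296,-0.085990)
center distance |VC| = r/sin(θ/2) = 5.833733/sin(68.9497°) = 6.250881
C = V + |VC|·bis = (4.8440,-0.3826)
T_A = V + ((C−V)·d_A)·d_A = V + 2.2452·d_A = (-0.7605,-2.0021)
T_B = V + ((C−V)·d_B)·d_B = V + 2.2452·d_B = (-0.4001,2.1732)
sweep = 180° − θ = 42.1005°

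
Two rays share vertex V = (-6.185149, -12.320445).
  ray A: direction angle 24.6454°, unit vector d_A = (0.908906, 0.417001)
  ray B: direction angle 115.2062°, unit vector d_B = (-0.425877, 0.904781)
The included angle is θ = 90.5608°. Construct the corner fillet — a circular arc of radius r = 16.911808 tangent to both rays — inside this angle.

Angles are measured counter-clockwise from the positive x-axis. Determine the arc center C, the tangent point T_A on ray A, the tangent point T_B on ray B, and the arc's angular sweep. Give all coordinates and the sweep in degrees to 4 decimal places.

bisector direction at 69.9258° = (0.343237,0.939249)
center distance |VC| = r/sin(θ/2) = 16.911808/sin(45.2804°) = 23.800715
C = V + |VC|·bis = (1.9841,10.0344)
T_A = V + ((C−V)·d_A)·d_A = V + 16.7471·d_A = (9.0364,-5.3369)
T_B = V + ((C−V)·d_B)·d_B = V + 16.7471·d_B = (-13.3173,2.8320)
sweep = 180° − θ = 89.4392°

center=(1.9841,10.0344) T_A=(9.0364,-5.3369) T_B=(-13.3173,2.8320) sweep=89.4392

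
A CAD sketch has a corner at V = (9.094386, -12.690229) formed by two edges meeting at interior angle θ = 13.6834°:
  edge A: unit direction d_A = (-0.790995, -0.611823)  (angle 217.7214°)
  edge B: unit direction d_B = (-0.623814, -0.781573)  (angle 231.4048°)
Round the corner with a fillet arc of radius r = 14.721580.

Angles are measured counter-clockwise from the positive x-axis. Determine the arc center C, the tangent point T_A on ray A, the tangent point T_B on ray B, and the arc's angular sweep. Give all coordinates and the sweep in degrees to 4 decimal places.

center=(-78.9531,-99.4051) T_A=(-87.9601,-87.7604) T_B=(-67.4471,-108.5886) sweep=166.3166

bisector direction at 224.5631° = (-0.712478,-0.701694)
center distance |VC| = r/sin(θ/2) = 14.721580/sin(6.8417°) = 123.579264
C = V + |VC|·bis = (-78.9531,-99.4051)
T_A = V + ((C−V)·d_A)·d_A = V + 122.6993·d_A = (-87.9601,-87.7604)
T_B = V + ((C−V)·d_B)·d_B = V + 122.6993·d_B = (-67.4471,-108.5886)
sweep = 180° − θ = 166.3166°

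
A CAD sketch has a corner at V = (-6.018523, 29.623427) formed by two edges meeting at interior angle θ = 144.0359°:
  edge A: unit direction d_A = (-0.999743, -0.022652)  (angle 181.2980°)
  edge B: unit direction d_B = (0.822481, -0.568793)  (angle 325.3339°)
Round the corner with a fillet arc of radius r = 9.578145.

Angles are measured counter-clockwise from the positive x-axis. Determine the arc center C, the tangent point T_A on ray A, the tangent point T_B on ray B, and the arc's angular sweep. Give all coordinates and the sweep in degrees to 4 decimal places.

center=(-8.9096,19.9773) T_A=(-9.1265,29.5530) T_B=(-3.4616,27.8552) sweep=35.9641

bisector direction at 253.3159° = (-0.287094,-0.957902)
center distance |VC| = r/sin(θ/2) = 9.578145/sin(72.0179°) = 10.070033
C = V + |VC|·bis = (-8.9096,19.9773)
T_A = V + ((C−V)·d_A)·d_A = V + 3.1088·d_A = (-9.1265,29.5530)
T_B = V + ((C−V)·d_B)·d_B = V + 3.1088·d_B = (-3.4616,27.8552)
sweep = 180° − θ = 35.9641°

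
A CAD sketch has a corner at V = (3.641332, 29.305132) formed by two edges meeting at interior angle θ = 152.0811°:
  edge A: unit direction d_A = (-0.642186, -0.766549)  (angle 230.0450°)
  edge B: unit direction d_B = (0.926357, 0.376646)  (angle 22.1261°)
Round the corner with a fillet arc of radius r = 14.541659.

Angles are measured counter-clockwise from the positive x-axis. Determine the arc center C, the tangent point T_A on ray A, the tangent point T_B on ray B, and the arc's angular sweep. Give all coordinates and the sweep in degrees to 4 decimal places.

center=(12.4669,17.1958) T_A=(1.3200,26.5343) T_B=(6.9898,30.6666) sweep=27.9189

bisector direction at 306.0856° = (0.588993,-0.808138)
center distance |VC| = r/sin(θ/2) = 14.541659/sin(76.0405°) = 14.984192
C = V + |VC|·bis = (12.4669,17.1958)
T_A = V + ((C−V)·d_A)·d_A = V + 3.6147·d_A = (1.3200,26.5343)
T_B = V + ((C−V)·d_B)·d_B = V + 3.6147·d_B = (6.9898,30.6666)
sweep = 180° − θ = 27.9189°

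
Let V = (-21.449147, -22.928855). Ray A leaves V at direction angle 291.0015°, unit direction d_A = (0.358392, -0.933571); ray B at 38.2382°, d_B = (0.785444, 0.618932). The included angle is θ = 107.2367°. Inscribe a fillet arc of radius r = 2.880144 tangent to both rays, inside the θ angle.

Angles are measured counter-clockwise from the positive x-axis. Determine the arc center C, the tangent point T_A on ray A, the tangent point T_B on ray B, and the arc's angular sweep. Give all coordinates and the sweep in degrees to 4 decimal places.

center=(-17.9998,-23.8777) T_A=(-20.6886,-24.9099) T_B=(-19.7824,-21.6155) sweep=72.7633

bisector direction at 344.6199° = (0.964187,-0.265222)
center distance |VC| = r/sin(θ/2) = 2.880144/sin(53.6183°) = 3.577446
C = V + |VC|·bis = (-17.9998,-23.8777)
T_A = V + ((C−V)·d_A)·d_A = V + 2.1220·d_A = (-20.6886,-24.9099)
T_B = V + ((C−V)·d_B)·d_B = V + 2.1220·d_B = (-19.7824,-21.6155)
sweep = 180° − θ = 72.7633°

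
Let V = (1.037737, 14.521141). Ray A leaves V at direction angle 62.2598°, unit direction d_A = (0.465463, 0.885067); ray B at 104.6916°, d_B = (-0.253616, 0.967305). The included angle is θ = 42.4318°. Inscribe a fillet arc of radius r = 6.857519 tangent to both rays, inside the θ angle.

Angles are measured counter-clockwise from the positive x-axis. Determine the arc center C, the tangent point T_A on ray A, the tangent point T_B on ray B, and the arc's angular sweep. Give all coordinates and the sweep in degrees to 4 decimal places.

center=(3.1909,33.3480) T_A=(9.2602,30.1560) T_B=(-3.4424,31.6088) sweep=137.5682

bisector direction at 83.4757° = (0.113625,0.993524)
center distance |VC| = r/sin(θ/2) = 6.857519/sin(21.2159°) = 18.949532
C = V + |VC|·bis = (3.1909,33.3480)
T_A = V + ((C−V)·d_A)·d_A = V + 17.6652·d_A = (9.2602,30.1560)
T_B = V + ((C−V)·d_B)·d_B = V + 17.6652·d_B = (-3.4424,31.6088)
sweep = 180° − θ = 137.5682°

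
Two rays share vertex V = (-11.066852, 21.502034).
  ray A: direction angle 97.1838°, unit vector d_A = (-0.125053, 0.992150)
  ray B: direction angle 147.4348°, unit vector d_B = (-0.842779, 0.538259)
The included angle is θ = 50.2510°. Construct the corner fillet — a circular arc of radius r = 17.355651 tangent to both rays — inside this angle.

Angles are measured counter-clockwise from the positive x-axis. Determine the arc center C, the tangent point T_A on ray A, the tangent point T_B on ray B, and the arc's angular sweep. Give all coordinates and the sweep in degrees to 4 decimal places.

bisector direction at 122.3093° = (-0.534490,0.845175)
center distance |VC| = r/sin(θ/2) = 17.355651/sin(25.1255°) = 40.875065
C = V + |VC|·bis = (-32.9141,56.0486)
T_A = V + ((C−V)·d_A)·d_A = V + 37.0075·d_A = (-15.6947,58.2190)
T_B = V + ((C−V)·d_B)·d_B = V + 37.0075·d_B = (-42.2560,41.4216)
sweep = 180° − θ = 129.7490°

center=(-32.9141,56.0486) T_A=(-15.6947,58.2190) T_B=(-42.2560,41.4216) sweep=129.7490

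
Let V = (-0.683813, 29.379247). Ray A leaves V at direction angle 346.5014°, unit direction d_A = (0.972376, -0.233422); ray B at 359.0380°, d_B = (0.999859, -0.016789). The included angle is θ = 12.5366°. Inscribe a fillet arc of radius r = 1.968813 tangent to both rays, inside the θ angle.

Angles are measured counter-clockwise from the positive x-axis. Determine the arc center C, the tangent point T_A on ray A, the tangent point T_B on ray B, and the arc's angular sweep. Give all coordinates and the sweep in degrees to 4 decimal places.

center=(17.2048,27.1098) T_A=(16.7452,25.1954) T_B=(17.2379,29.0783) sweep=167.4634

bisector direction at 352.7697° = (0.992048,-0.125858)
center distance |VC| = r/sin(θ/2) = 1.968813/sin(6.2683°) = 18.032005
C = V + |VC|·bis = (17.2048,27.1098)
T_A = V + ((C−V)·d_A)·d_A = V + 17.9242·d_A = (16.7452,25.1954)
T_B = V + ((C−V)·d_B)·d_B = V + 17.9242·d_B = (17.2379,29.0783)
sweep = 180° − θ = 167.4634°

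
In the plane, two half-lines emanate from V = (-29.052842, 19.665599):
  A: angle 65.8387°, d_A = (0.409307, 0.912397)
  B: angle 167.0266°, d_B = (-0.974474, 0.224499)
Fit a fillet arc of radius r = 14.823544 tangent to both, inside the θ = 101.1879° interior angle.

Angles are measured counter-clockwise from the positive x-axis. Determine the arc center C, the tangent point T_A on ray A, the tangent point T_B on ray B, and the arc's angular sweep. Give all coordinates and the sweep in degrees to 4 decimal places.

center=(-37.5929,36.8449) T_A=(-24.0680,30.7775) T_B=(-40.9208,22.3997) sweep=78.8121

bisector direction at 116.4327° = (-0.445146,0.895458)
center distance |VC| = r/sin(θ/2) = 14.823544/sin(50.5939°) = 19.184918
C = V + |VC|·bis = (-37.5929,36.8449)
T_A = V + ((C−V)·d_A)·d_A = V + 12.1788·d_A = (-24.0680,30.7775)
T_B = V + ((C−V)·d_B)·d_B = V + 12.1788·d_B = (-40.9208,22.3997)
sweep = 180° − θ = 78.8121°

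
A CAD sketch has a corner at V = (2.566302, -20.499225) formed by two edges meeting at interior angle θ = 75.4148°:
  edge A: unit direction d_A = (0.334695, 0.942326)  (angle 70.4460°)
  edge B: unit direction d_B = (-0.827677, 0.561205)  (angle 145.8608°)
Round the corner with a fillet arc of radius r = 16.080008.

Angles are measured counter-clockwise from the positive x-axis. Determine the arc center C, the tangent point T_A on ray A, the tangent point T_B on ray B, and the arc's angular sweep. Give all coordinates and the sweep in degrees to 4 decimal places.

bisector direction at 108.1534° = (-0.311562,0.950226)
center distance |VC| = r/sin(θ/2) = 16.080008/sin(37.7074°) = 26.290451
C = V + |VC|·bis = (-5.6248,4.4826)
T_A = V + ((C−V)·d_A)·d_A = V + 20.7995·d_A = (9.5278,-0.8993)
T_B = V + ((C−V)·d_B)·d_B = V + 20.7995·d_B = (-14.6490,-8.8264)
sweep = 180° − θ = 104.5852°

center=(-5.6248,4.4826) T_A=(9.5278,-0.8993) T_B=(-14.6490,-8.8264) sweep=104.5852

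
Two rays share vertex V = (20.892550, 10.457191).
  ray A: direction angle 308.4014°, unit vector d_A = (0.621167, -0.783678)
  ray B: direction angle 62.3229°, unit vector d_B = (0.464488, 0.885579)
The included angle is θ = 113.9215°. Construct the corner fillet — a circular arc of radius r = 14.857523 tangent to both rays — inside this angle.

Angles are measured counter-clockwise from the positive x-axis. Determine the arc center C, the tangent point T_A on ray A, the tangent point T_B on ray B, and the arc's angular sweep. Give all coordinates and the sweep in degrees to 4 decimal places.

bisector direction at 5.3622° = (0.995624,0.093451)
center distance |VC| = r/sin(θ/2) = 14.857523/sin(56.9607°) = 17.723454
C = V + |VC|·bis = (38.5384,12.1135)
T_A = V + ((C−V)·d_A)·d_A = V + 9.6631·d_A = (26.8949,2.8845)
T_B = V + ((C−V)·d_B)·d_B = V + 9.6631·d_B = (25.3809,19.0146)
sweep = 180° − θ = 66.0785°

center=(38.5384,12.1135) T_A=(26.8949,2.8845) T_B=(25.3809,19.0146) sweep=66.0785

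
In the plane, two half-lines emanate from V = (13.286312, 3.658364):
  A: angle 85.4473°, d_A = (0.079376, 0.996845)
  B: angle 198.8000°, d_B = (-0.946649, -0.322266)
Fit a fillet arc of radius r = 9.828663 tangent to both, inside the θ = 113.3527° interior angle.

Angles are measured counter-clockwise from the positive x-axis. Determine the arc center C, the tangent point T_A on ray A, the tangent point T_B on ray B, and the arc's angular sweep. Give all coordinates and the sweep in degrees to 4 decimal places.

center=(4.0016,10.8802) T_A=(13.7992,10.1000) T_B=(7.1690,1.5759) sweep=66.6473

bisector direction at 142.1236° = (-0.789338,0.613959)
center distance |VC| = r/sin(θ/2) = 9.828663/sin(56.6763°) = 11.762674
C = V + |VC|·bis = (4.0016,10.8802)
T_A = V + ((C−V)·d_A)·d_A = V + 6.4620·d_A = (13.7992,10.1000)
T_B = V + ((C−V)·d_B)·d_B = V + 6.4620·d_B = (7.1690,1.5759)
sweep = 180° − θ = 66.6473°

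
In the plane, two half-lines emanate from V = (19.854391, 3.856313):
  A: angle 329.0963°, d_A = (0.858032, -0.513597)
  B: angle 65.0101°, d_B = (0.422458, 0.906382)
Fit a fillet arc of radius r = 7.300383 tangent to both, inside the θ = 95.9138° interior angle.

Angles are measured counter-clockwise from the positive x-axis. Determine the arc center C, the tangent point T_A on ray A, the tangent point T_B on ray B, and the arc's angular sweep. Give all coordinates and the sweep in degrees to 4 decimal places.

center=(29.2525,6.7391) T_A=(25.5030,0.4752) T_B=(22.6355,9.8232) sweep=84.0862

bisector direction at 17.0532° = (0.956033,0.293260)
center distance |VC| = r/sin(θ/2) = 7.300383/sin(47.9569°) = 9.830295
C = V + |VC|·bis = (29.2525,6.7391)
T_A = V + ((C−V)·d_A)·d_A = V + 6.5832·d_A = (25.5030,0.4752)
T_B = V + ((C−V)·d_B)·d_B = V + 6.5832·d_B = (22.6355,9.8232)
sweep = 180° − θ = 84.0862°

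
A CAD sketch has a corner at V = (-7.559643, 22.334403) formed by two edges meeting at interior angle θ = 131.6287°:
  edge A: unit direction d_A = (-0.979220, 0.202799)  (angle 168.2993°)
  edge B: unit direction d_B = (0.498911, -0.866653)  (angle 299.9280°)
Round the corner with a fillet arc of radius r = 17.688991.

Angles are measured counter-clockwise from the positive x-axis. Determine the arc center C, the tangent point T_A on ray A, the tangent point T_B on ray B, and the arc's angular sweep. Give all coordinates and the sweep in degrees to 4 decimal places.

bisector direction at 234.1136° = (-0.586179,-0.810181)
center distance |VC| = r/sin(θ/2) = 17.688991/sin(65.8144°) = 19.391087
C = V + |VC|·bis = (-18.9263,6.6241)
T_A = V + ((C−V)·d_A)·d_A = V + 7.9444·d_A = (-15.3390,23.9455)
T_B = V + ((C−V)·d_B)·d_B = V + 7.9444·d_B = (-3.5961,15.4493)
sweep = 180° − θ = 48.3713°

center=(-18.9263,6.6241) T_A=(-15.3390,23.9455) T_B=(-3.5961,15.4493) sweep=48.3713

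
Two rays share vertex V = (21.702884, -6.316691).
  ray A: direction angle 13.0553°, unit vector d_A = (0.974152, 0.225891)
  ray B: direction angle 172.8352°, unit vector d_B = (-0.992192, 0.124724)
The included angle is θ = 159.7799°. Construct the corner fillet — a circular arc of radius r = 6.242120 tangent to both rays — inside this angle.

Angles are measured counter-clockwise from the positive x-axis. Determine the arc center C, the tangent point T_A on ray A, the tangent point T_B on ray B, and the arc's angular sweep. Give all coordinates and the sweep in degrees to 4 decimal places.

bisector direction at 92.9453° = (-0.051382,0.998679)
center distance |VC| = r/sin(θ/2) = 6.242120/sin(79.8899°) = 6.340574
C = V + |VC|·bis = (21.3771,0.0155)
T_A = V + ((C−V)·d_A)·d_A = V + 1.1130·d_A = (22.7871,-6.0653)
T_B = V + ((C−V)·d_B)·d_B = V + 1.1130·d_B = (20.5986,-6.1779)
sweep = 180° − θ = 20.2201°

center=(21.3771,0.0155) T_A=(22.7871,-6.0653) T_B=(20.5986,-6.1779) sweep=20.2201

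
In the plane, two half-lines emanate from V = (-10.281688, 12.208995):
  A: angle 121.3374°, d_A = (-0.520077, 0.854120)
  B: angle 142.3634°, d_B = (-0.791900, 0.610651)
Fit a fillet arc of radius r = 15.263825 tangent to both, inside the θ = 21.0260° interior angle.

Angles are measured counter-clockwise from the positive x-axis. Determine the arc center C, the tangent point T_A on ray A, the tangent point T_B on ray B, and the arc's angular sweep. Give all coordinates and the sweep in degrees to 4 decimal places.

center=(-66.0962,74.5237) T_A=(-53.0591,82.4621) T_B=(-75.4171,62.4363) sweep=158.9740

bisector direction at 131.8504° = (-0.667188,0.744889)
center distance |VC| = r/sin(θ/2) = 15.263825/sin(10.5130°) = 83.656368
C = V + |VC|·bis = (-66.0962,74.5237)
T_A = V + ((C−V)·d_A)·d_A = V + 82.2521·d_A = (-53.0591,82.4621)
T_B = V + ((C−V)·d_B)·d_B = V + 82.2521·d_B = (-75.4171,62.4363)
sweep = 180° − θ = 158.9740°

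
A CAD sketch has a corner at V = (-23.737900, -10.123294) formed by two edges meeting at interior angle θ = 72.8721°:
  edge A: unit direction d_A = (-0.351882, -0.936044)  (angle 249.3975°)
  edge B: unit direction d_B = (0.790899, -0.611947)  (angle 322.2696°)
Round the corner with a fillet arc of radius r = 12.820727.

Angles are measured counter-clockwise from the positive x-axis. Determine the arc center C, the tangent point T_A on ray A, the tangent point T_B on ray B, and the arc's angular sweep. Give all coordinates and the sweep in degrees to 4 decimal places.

center=(-17.8482,-30.8907) T_A=(-29.8489,-26.3793) T_B=(-10.0026,-20.7508) sweep=107.1279

bisector direction at 285.8336° = (0.272844,-0.962058)
center distance |VC| = r/sin(θ/2) = 12.820727/sin(36.4361°) = 21.586434
C = V + |VC|·bis = (-17.8482,-30.8907)
T_A = V + ((C−V)·d_A)·d_A = V + 17.3667·d_A = (-29.8489,-26.3793)
T_B = V + ((C−V)·d_B)·d_B = V + 17.3667·d_B = (-10.0026,-20.7508)
sweep = 180° − θ = 107.1279°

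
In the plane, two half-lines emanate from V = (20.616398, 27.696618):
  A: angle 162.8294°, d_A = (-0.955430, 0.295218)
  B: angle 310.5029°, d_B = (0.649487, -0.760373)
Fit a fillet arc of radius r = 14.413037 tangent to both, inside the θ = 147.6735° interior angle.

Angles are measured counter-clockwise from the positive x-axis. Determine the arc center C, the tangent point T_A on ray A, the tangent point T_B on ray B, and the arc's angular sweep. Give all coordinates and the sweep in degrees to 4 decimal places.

bisector direction at 236.6661° = (-0.549517,-0.835483)
center distance |VC| = r/sin(θ/2) = 14.413037/sin(73.8367°) = 15.006195
C = V + |VC|·bis = (12.3702,15.1592)
T_A = V + ((C−V)·d_A)·d_A = V + 4.1774·d_A = (16.6252,28.9298)
T_B = V + ((C−V)·d_B)·d_B = V + 4.1774·d_B = (23.3295,24.5203)
sweep = 180° − θ = 32.3265°

center=(12.3702,15.1592) T_A=(16.6252,28.9298) T_B=(23.3295,24.5203) sweep=32.3265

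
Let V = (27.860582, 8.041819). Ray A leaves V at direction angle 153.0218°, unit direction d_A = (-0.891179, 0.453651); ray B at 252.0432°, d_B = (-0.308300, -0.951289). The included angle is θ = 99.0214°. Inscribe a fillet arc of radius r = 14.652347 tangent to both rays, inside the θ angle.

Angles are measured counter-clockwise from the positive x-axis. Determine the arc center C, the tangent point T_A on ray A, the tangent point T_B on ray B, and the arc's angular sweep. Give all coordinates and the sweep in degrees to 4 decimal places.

center=(10.0653,0.6589) T_A=(16.7123,13.7168) T_B=(24.0039,-3.8584) sweep=80.9786

bisector direction at 202.5325° = (-0.923662,-0.383207)
center distance |VC| = r/sin(θ/2) = 14.652347/sin(49.5107°) = 19.266038
C = V + |VC|·bis = (10.0653,0.6589)
T_A = V + ((C−V)·d_A)·d_A = V + 12.5096·d_A = (16.7123,13.7168)
T_B = V + ((C−V)·d_B)·d_B = V + 12.5096·d_B = (24.0039,-3.8584)
sweep = 180° − θ = 80.9786°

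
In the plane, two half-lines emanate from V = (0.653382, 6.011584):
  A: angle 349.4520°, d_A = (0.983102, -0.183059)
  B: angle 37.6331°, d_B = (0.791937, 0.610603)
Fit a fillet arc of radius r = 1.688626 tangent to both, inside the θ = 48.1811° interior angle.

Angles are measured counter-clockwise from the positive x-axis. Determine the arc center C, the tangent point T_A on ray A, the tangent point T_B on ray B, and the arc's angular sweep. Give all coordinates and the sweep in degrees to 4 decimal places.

bisector direction at 13.5426° = (0.972196,0.234167)
center distance |VC| = r/sin(θ/2) = 1.688626/sin(24.0906°) = 4.136965
C = V + |VC|·bis = (4.6753,6.9803)
T_A = V + ((C−V)·d_A)·d_A = V + 3.7766·d_A = (4.3662,5.3202)
T_B = V + ((C−V)·d_B)·d_B = V + 3.7766·d_B = (3.6442,8.3176)
sweep = 180° − θ = 131.8189°

center=(4.6753,6.9803) T_A=(4.3662,5.3202) T_B=(3.6442,8.3176) sweep=131.8189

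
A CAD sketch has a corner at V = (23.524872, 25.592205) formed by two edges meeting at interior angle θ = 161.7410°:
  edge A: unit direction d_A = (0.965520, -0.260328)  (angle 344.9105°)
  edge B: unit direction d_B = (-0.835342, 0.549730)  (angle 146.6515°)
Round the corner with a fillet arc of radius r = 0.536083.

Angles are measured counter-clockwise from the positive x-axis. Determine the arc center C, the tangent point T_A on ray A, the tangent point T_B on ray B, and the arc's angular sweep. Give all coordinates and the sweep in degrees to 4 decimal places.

bisector direction at 65.7810° = (0.410225,0.911984)
center distance |VC| = r/sin(θ/2) = 0.536083/sin(80.8705°) = 0.542961
C = V + |VC|·bis = (23.7476,26.0874)
T_A = V + ((C−V)·d_A)·d_A = V + 0.0861·d_A = (23.6081,25.5698)
T_B = V + ((C−V)·d_B)·d_B = V + 0.0861·d_B = (23.4529,25.6396)
sweep = 180° − θ = 18.2590°

center=(23.7476,26.0874) T_A=(23.6081,25.5698) T_B=(23.4529,25.6396) sweep=18.2590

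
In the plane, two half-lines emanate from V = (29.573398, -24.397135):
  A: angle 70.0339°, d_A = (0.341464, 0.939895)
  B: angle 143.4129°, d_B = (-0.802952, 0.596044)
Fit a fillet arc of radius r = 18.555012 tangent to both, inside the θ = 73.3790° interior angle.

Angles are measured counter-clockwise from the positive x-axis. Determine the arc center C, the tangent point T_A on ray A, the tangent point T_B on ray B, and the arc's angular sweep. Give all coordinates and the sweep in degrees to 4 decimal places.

bisector direction at 106.7234° = (-0.287752,0.957705)
center distance |VC| = r/sin(θ/2) = 18.555012/sin(36.6895°) = 31.055546
C = V + |VC|·bis = (20.6371,5.3449)
T_A = V + ((C−V)·d_A)·d_A = V + 24.9030·d_A = (38.0769,-0.9910)
T_B = V + ((C−V)·d_B)·d_B = V + 24.9030·d_B = (9.5775,-9.5539)
sweep = 180° − θ = 106.6210°

center=(20.6371,5.3449) T_A=(38.0769,-0.9910) T_B=(9.5775,-9.5539) sweep=106.6210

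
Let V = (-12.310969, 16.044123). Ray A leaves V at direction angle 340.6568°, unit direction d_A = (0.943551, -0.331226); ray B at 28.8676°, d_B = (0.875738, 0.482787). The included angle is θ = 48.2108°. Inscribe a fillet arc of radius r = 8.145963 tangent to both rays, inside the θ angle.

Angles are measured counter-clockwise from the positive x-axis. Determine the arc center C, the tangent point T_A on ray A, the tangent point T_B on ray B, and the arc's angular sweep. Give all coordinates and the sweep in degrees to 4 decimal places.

bisector direction at 4.7622° = (0.996548,0.083020)
center distance |VC| = r/sin(θ/2) = 8.145963/sin(24.1054°) = 19.945235
C = V + |VC|·bis = (7.5654,17.7000)
T_A = V + ((C−V)·d_A)·d_A = V + 18.2059·d_A = (4.8673,10.0138)
T_B = V + ((C−V)·d_B)·d_B = V + 18.2059·d_B = (3.6326,24.8337)
sweep = 180° − θ = 131.7892°

center=(7.5654,17.7000) T_A=(4.8673,10.0138) T_B=(3.6326,24.8337) sweep=131.7892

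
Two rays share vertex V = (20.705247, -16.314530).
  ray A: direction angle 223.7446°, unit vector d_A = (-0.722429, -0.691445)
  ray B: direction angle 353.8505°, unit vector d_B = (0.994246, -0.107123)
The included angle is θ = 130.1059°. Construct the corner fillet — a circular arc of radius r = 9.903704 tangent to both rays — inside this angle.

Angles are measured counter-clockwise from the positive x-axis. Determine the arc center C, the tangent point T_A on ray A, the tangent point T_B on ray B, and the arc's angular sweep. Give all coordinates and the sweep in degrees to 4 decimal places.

bisector direction at 288.7976° = (0.322225,-0.946663)
center distance |VC| = r/sin(θ/2) = 9.903704/sin(65.0529°) = 10.922826
C = V + |VC|·bis = (24.2249,-26.6548)
T_A = V + ((C−V)·d_A)·d_A = V + 4.6070·d_A = (17.3770,-19.5000)
T_B = V + ((C−V)·d_B)·d_B = V + 4.6070·d_B = (25.2858,-16.8080)
sweep = 180° − θ = 49.8941°

center=(24.2249,-26.6548) T_A=(17.3770,-19.5000) T_B=(25.2858,-16.8080) sweep=49.8941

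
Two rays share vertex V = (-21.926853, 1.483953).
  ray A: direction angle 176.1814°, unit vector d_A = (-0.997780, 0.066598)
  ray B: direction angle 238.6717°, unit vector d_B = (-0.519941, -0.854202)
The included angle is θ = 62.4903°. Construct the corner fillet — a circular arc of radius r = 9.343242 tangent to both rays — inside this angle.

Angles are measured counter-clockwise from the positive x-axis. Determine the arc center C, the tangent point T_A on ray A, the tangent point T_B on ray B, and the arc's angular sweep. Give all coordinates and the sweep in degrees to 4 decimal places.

center=(-37.9150,-6.8129) T_A=(-37.2928,2.5096) T_B=(-29.9340,-11.6709) sweep=117.5097

bisector direction at 207.4265° = (-0.887602,-0.460611)
center distance |VC| = r/sin(θ/2) = 9.343242/sin(31.2451°) = 18.012774
C = V + |VC|·bis = (-37.9150,-6.8129)
T_A = V + ((C−V)·d_A)·d_A = V + 15.4001·d_A = (-37.2928,2.5096)
T_B = V + ((C−V)·d_B)·d_B = V + 15.4001·d_B = (-29.9340,-11.6709)
sweep = 180° − θ = 117.5097°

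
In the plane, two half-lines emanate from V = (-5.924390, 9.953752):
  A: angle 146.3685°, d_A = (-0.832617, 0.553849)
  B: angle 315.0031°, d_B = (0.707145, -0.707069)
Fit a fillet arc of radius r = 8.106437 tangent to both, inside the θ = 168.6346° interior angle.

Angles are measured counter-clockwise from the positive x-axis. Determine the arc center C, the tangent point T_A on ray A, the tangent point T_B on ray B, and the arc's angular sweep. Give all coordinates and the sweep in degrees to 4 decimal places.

bisector direction at 230.6858° = (-0.633573,-0.773683)
center distance |VC| = r/sin(θ/2) = 8.106437/sin(84.3173°) = 8.146473
C = V + |VC|·bis = (-11.0858,3.6510)
T_A = V + ((C−V)·d_A)·d_A = V + 0.8067·d_A = (-6.5960,10.4005)
T_B = V + ((C−V)·d_B)·d_B = V + 0.8067·d_B = (-5.3540,9.3834)
sweep = 180° − θ = 11.3654°

center=(-11.0858,3.6510) T_A=(-6.5960,10.4005) T_B=(-5.3540,9.3834) sweep=11.3654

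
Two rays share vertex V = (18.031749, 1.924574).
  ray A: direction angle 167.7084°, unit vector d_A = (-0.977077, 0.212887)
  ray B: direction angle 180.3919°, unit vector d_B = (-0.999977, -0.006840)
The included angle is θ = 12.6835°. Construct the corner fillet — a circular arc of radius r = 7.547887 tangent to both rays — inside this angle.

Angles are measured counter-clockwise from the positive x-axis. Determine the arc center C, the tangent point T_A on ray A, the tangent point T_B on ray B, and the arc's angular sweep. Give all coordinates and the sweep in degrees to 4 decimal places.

center=(-49.9324,9.0078) T_A=(-48.3256,16.3826) T_B=(-49.8808,1.4600) sweep=167.3165

bisector direction at 174.0502° = (-0.994613,0.103658)
center distance |VC| = r/sin(θ/2) = 7.547887/sin(6.3418°) = 68.332298
C = V + |VC|·bis = (-49.9324,9.0078)
T_A = V + ((C−V)·d_A)·d_A = V + 67.9142·d_A = (-48.3256,16.3826)
T_B = V + ((C−V)·d_B)·d_B = V + 67.9142·d_B = (-49.8808,1.4600)
sweep = 180° − θ = 167.3165°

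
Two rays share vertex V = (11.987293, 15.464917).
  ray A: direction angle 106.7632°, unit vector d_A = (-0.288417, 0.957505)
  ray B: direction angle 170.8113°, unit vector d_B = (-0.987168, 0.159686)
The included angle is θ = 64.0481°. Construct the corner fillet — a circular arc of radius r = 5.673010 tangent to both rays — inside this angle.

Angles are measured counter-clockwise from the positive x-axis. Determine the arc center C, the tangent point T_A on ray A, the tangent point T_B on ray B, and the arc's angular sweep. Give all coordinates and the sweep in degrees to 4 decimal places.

bisector direction at 138.7872° = (-0.752268,0.658857)
center distance |VC| = r/sin(θ/2) = 5.673010/sin(32.0241°) = 10.698238
C = V + |VC|·bis = (3.9393,22.5135)
T_A = V + ((C−V)·d_A)·d_A = V + 9.0702·d_A = (9.3713,24.1497)
T_B = V + ((C−V)·d_B)·d_B = V + 9.0702·d_B = (3.0334,16.9133)
sweep = 180° − θ = 115.9519°

center=(3.9393,22.5135) T_A=(9.3713,24.1497) T_B=(3.0334,16.9133) sweep=115.9519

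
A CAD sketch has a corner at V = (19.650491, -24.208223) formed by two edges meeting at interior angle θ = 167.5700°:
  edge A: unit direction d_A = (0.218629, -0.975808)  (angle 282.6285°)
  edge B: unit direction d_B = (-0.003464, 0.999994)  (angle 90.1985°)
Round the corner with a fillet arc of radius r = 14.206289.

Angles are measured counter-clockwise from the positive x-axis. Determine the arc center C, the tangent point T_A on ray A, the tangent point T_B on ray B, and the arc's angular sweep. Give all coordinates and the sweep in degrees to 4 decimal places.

bisector direction at 6.4135° = (0.993742,0.111703)
center distance |VC| = r/sin(θ/2) = 14.206289/sin(83.7850°) = 14.290278
C = V + |VC|·bis = (33.8513,-22.6120)
T_A = V + ((C−V)·d_A)·d_A = V + 1.5471·d_A = (19.9887,-25.7179)
T_B = V + ((C−V)·d_B)·d_B = V + 1.5471·d_B = (19.6451,-22.6612)
sweep = 180° − θ = 12.4300°

center=(33.8513,-22.6120) T_A=(19.9887,-25.7179) T_B=(19.6451,-22.6612) sweep=12.4300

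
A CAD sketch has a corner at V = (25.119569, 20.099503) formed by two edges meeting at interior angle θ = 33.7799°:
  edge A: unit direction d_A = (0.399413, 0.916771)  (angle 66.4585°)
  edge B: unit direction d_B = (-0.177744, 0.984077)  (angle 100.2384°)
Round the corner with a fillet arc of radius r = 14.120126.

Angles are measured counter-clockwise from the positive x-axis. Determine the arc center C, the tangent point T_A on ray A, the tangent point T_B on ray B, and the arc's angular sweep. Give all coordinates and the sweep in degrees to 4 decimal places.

center=(30.7490,68.3729) T_A=(43.6939,62.7331) T_B=(16.8537,65.8631) sweep=146.2201

bisector direction at 83.3484° = (0.115831,0.993269)
center distance |VC| = r/sin(θ/2) = 14.120126/sin(16.8899°) = 48.600538
C = V + |VC|·bis = (30.7490,68.3729)
T_A = V + ((C−V)·d_A)·d_A = V + 46.5041·d_A = (43.6939,62.7331)
T_B = V + ((C−V)·d_B)·d_B = V + 46.5041·d_B = (16.8537,65.8631)
sweep = 180° − θ = 146.2201°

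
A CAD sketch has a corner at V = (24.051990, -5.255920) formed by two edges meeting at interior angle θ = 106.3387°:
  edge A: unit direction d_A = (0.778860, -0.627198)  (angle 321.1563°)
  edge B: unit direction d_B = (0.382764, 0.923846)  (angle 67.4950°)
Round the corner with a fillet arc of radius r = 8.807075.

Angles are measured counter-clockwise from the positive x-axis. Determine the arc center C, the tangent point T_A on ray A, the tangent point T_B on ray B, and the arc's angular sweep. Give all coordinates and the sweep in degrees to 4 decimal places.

center=(34.7130,-2.5334) T_A=(29.1893,-9.3928) T_B=(26.5767,0.8377) sweep=73.6613

bisector direction at 14.3256° = (0.968905,0.247433)
center distance |VC| = r/sin(θ/2) = 8.807075/sin(53.1694°) = 11.003193
C = V + |VC|·bis = (34.7130,-2.5334)
T_A = V + ((C−V)·d_A)·d_A = V + 6.5959·d_A = (29.1893,-9.3928)
T_B = V + ((C−V)·d_B)·d_B = V + 6.5959·d_B = (26.5767,0.8377)
sweep = 180° − θ = 73.6613°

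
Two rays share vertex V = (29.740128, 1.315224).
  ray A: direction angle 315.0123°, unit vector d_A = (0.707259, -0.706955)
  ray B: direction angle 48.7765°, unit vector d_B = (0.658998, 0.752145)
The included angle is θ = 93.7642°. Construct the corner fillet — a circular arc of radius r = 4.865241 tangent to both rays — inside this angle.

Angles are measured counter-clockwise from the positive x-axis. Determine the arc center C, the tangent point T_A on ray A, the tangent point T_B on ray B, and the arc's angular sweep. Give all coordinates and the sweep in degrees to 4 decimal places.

center=(36.4017,1.5356) T_A=(32.9622,-1.9054) T_B=(32.7423,4.7417) sweep=86.2358

bisector direction at 1.8944° = (0.999453,0.033057)
center distance |VC| = r/sin(θ/2) = 4.865241/sin(46.8821°) = 6.665181
C = V + |VC|·bis = (36.4017,1.5356)
T_A = V + ((C−V)·d_A)·d_A = V + 4.5557·d_A = (32.9622,-1.9054)
T_B = V + ((C−V)·d_B)·d_B = V + 4.5557·d_B = (32.7423,4.7417)
sweep = 180° − θ = 86.2358°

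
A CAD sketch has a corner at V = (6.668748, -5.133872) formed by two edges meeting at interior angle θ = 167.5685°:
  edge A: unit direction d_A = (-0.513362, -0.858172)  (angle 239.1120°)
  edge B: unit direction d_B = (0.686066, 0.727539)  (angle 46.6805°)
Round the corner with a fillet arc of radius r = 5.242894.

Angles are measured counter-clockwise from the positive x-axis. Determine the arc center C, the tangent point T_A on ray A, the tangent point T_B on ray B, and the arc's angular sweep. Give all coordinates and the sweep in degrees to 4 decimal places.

bisector direction at 322.8963° = (0.797544,-0.603260)
center distance |VC| = r/sin(θ/2) = 5.242894/sin(83.7843°) = 5.273898
C = V + |VC|·bis = (10.8749,-8.3154)
T_A = V + ((C−V)·d_A)·d_A = V + 0.5710·d_A = (6.3756,-5.6239)
T_B = V + ((C−V)·d_B)·d_B = V + 0.5710·d_B = (7.0605,-4.7184)
sweep = 180° − θ = 12.4315°

center=(10.8749,-8.3154) T_A=(6.3756,-5.6239) T_B=(7.0605,-4.7184) sweep=12.4315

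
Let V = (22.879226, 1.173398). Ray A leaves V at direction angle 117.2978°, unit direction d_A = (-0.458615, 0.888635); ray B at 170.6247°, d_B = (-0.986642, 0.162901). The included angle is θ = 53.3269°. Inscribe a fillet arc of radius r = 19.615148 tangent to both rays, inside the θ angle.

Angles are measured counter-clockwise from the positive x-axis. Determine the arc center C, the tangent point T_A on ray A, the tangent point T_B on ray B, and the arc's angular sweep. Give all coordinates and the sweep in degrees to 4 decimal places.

center=(-12.4661,26.8898) T_A=(4.9646,35.8856) T_B=(-15.6614,7.5367) sweep=126.6731

bisector direction at 143.9613° = (-0.808619,0.588332)
center distance |VC| = r/sin(θ/2) = 19.615148/sin(26.6635°) = 43.710733
C = V + |VC|·bis = (-12.4661,26.8898)
T_A = V + ((C−V)·d_A)·d_A = V + 39.0624·d_A = (4.9646,35.8856)
T_B = V + ((C−V)·d_B)·d_B = V + 39.0624·d_B = (-15.6614,7.5367)
sweep = 180° − θ = 126.6731°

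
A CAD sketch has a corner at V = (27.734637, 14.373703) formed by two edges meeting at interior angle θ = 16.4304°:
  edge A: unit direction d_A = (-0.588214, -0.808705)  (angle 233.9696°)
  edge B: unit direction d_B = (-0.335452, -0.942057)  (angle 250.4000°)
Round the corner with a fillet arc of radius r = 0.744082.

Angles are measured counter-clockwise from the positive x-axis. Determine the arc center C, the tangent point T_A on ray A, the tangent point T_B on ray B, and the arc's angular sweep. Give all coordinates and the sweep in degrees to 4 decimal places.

bisector direction at 242.1848° = (-0.466621,-0.884457)
center distance |VC| = r/sin(θ/2) = 0.744082/sin(8.2152°) = 5.207321
C = V + |VC|·bis = (25.3048,9.7681)
T_A = V + ((C−V)·d_A)·d_A = V + 5.1539·d_A = (24.7030,10.2057)
T_B = V + ((C−V)·d_B)·d_B = V + 5.1539·d_B = (26.0058,9.5184)
sweep = 180° − θ = 163.5696°

center=(25.3048,9.7681) T_A=(24.7030,10.2057) T_B=(26.0058,9.5184) sweep=163.5696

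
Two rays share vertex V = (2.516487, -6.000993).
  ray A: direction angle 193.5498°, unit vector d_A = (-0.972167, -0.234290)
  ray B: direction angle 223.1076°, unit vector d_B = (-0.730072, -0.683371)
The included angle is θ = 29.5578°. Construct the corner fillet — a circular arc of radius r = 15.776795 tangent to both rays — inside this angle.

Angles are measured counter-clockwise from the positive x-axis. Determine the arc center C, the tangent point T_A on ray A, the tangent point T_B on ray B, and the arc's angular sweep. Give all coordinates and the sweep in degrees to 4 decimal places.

bisector direction at 208.3287° = (-0.880240,-0.474529)
center distance |VC| = r/sin(θ/2) = 15.776795/sin(14.7789°) = 61.848030
C = V + |VC|·bis = (-51.9246,-35.3497)
T_A = V + ((C−V)·d_A)·d_A = V + 59.8019·d_A = (-55.6210,-20.0120)
T_B = V + ((C−V)·d_B)·d_B = V + 59.8019·d_B = (-41.1432,-46.8679)
sweep = 180° − θ = 150.4422°

center=(-51.9246,-35.3497) T_A=(-55.6210,-20.0120) T_B=(-41.1432,-46.8679) sweep=150.4422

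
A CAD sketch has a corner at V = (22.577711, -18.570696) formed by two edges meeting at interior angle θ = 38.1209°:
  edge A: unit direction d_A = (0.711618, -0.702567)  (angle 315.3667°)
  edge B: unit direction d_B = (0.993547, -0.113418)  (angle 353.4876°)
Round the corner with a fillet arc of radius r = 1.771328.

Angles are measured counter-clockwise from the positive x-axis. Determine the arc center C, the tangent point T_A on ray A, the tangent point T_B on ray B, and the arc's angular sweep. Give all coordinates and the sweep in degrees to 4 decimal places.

center=(27.4705,-20.9121) T_A=(26.2260,-22.1726) T_B=(27.6714,-19.1522) sweep=141.8791

bisector direction at 334.4271° = (0.902037,-0.431658)
center distance |VC| = r/sin(θ/2) = 1.771328/sin(19.0604°) = 5.424112
C = V + |VC|·bis = (27.4705,-20.9121)
T_A = V + ((C−V)·d_A)·d_A = V + 5.1267·d_A = (26.2260,-22.1726)
T_B = V + ((C−V)·d_B)·d_B = V + 5.1267·d_B = (27.6714,-19.1522)
sweep = 180° − θ = 141.8791°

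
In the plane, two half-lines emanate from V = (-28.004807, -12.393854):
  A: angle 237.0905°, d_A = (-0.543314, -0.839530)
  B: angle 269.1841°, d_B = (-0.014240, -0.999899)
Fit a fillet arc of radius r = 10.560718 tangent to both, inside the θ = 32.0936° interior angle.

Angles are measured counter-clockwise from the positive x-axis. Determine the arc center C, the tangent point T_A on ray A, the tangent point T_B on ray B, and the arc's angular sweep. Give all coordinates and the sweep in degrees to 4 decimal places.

bisector direction at 253.1373° = (-0.290079,-0.957003)
center distance |VC| = r/sin(θ/2) = 10.560718/sin(16.0468°) = 38.204996
C = V + |VC|·bis = (-39.0873,-48.9561)
T_A = V + ((C−V)·d_A)·d_A = V + 36.7164·d_A = (-47.9533,-43.2184)
T_B = V + ((C−V)·d_B)·d_B = V + 36.7164·d_B = (-28.5276,-49.1065)
sweep = 180° − θ = 147.9064°

center=(-39.0873,-48.9561) T_A=(-47.9533,-43.2184) T_B=(-28.5276,-49.1065) sweep=147.9064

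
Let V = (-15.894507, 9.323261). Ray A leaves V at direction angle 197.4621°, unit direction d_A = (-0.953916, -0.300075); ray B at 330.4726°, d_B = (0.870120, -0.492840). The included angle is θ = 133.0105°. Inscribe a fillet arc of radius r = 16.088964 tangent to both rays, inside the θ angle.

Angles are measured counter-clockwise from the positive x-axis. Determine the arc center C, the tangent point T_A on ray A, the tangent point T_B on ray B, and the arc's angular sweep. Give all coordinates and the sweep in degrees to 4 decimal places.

bisector direction at 263.9673° = (-0.105095,-0.994462)
center distance |VC| = r/sin(θ/2) = 16.088964/sin(66.5053°) = 17.543369
C = V + |VC|·bis = (-17.7382,-8.1230)
T_A = V + ((C−V)·d_A)·d_A = V + 6.9939·d_A = (-22.5661,7.2246)
T_B = V + ((C−V)·d_B)·d_B = V + 6.9939·d_B = (-9.8089,5.8764)
sweep = 180° − θ = 46.9895°

center=(-17.7382,-8.1230) T_A=(-22.5661,7.2246) T_B=(-9.8089,5.8764) sweep=46.9895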